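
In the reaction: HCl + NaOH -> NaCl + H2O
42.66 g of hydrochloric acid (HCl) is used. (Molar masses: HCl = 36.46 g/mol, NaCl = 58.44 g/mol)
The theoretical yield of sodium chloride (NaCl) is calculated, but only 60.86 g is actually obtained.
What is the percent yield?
Moles of HCl = 42.66 g ÷ 36.46 g/mol = 1.17005 mol
Mole ratio: 1 mol NaCl / 1 mol HCl
Moles of NaCl = 1.17005 × (1/1) = 1.17005 mol
Theoretical yield = 1.17005 mol × 58.44 g/mol = 68.378 g
Actual yield = 60.86 g
Percent yield = (60.86 / 68.378) × 100% = 89.0%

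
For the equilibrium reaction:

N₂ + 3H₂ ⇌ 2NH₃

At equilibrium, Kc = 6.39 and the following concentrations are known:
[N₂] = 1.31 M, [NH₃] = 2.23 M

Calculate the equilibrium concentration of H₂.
[H₂] = 0.8406 M

Kc = ([NH₃]^2) / ([N₂] × [H₂]^3) = 6.39
[H₂]^3 = (product terms)/(Kc · other reactant terms) = 4.9729 / (6.39 · 1.31) = 0.59407
[H₂] = (0.59407)^(1/3) = 0.8406 M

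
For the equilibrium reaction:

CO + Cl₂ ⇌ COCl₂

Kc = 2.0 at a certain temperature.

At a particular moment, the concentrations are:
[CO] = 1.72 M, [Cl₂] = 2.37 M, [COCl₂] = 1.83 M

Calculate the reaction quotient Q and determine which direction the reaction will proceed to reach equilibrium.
Q = 0.449, Q < K, reaction proceeds forward (toward products)

Q = ([COCl₂]) / ([CO] × [Cl₂])
  = ((1.83)) / ((1.72)·(2.37)) = 1.83/4.0764 = 0.4489
Since Q = 0.4489 < Kc = 2.0, the reaction proceeds forward (toward products) to reach equilibrium.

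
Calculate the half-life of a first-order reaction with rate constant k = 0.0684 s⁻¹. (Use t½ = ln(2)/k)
10.13 s

t½ = ln(2)/k = 0.6931/0.0684 = 10.13 s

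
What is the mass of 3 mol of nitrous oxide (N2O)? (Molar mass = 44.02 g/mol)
Mass = 3 mol × 44.02 g/mol = 132.1 g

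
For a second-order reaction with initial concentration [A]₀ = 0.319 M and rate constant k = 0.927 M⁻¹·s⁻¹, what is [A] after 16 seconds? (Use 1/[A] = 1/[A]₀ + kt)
0.0557 M

1/[A] = 1/[A]₀ + k·t = 1/0.319 + (0.927)·(16) = 3.1348 + 14.8320 = 17.9668
[A] = 1/17.9668 = 0.0557 M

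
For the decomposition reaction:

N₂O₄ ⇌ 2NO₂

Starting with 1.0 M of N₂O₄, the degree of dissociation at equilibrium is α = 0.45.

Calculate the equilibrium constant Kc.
K_c = 1.4727

x = α·[A]₀ = 0.45 × 1.0 = 0.45 M dissociated.
At eq: [N₂O₄] = 1.0 − 0.45 = 0.55 M; [NO₂] = 2x = 0.9 M.
Kc = [NO₂]²/[N₂O₄] = (0.9)²/0.55 = 1.473.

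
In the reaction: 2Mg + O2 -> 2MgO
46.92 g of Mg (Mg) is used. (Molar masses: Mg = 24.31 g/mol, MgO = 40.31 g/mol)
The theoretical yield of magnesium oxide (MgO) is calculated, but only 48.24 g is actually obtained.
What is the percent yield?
Moles of Mg = 46.92 g ÷ 24.31 g/mol = 1.93007 mol
Mole ratio: 2 mol MgO / 2 mol Mg
Moles of MgO = 1.93007 × (2/2) = 1.93007 mol
Theoretical yield = 1.93007 mol × 40.31 g/mol = 77.801 g
Actual yield = 48.24 g
Percent yield = (48.24 / 77.801) × 100% = 62.0%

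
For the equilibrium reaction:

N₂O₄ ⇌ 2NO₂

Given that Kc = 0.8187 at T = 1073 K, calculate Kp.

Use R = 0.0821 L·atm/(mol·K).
K_p = 72.1220

Δn = (moles gaseous products) − (moles gaseous reactants) = 1
T = 1073 K; RT = 0.0821 × 1073 = 88.0933
Kp = Kc·(RT)^Δn = 0.8187 × (88.0933)^1 = 0.8187 × 88.0933 = 72.1220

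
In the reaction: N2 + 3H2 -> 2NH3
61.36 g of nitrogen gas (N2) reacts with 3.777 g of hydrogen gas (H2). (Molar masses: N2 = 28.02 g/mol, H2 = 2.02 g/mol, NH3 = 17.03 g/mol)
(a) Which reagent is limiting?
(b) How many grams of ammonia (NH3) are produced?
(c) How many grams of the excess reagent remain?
(a) H2, (b) 21.23 g, (c) 43.9 g

Moles of N2 = 61.36 g ÷ 28.02 g/mol = 2.18986 mol
Moles of H2 = 3.777 g ÷ 2.02 g/mol = 1.8698 mol
Moles ÷ coefficient: N2: 2.18986/1 = 2.19, H2: 1.8698/3 = 0.6233
(a) H2 has the smaller value, so H2 is the limiting reagent.
(b) Moles of NH3 = 1.8698 mol H2 × (2/3) = 1.24653 mol; mass = 1.24653 mol × 17.03 g/mol = 21.23 g
(c) N2 consumed = 1.8698 × (1/3) = 0.623267 mol; remaining = 2.18986 − 0.623267 = 1.5666 mol; mass = 1.5666 mol × 28.02 g/mol = 43.9 g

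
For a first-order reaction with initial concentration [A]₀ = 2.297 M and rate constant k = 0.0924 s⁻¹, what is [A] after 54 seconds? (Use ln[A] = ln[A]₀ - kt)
0.0156 M

ln[A] = ln[A]₀ - k·t = ln(2.297) - (0.0924)·(54) = 0.8316 - 4.9896 = -4.1580
[A] = e^(-4.1580) = 0.0156 M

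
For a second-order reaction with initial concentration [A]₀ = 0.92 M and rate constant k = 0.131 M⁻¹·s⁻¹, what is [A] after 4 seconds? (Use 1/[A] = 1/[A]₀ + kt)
0.6207 M

1/[A] = 1/[A]₀ + k·t = 1/0.92 + (0.131)·(4) = 1.0870 + 0.5240 = 1.6110
[A] = 1/1.6110 = 0.6207 M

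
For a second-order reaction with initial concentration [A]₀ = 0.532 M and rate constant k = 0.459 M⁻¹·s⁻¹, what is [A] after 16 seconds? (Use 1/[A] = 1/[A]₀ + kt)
0.1084 M

1/[A] = 1/[A]₀ + k·t = 1/0.532 + (0.459)·(16) = 1.8797 + 7.3440 = 9.2237
[A] = 1/9.2237 = 0.1084 M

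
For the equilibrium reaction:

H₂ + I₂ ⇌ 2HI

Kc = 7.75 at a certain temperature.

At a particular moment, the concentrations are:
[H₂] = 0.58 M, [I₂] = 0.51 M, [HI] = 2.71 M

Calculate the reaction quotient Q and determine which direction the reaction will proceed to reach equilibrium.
Q = 24.828, Q > K, reaction proceeds reverse (toward reactants)

Q = ([HI]^2) / ([H₂] × [I₂])
  = ((2.71)^2) / ((0.58)·(0.51)) = 7.3441/0.2958 = 24.83
Since Q = 24.83 > Kc = 7.75, the reaction proceeds reverse (toward reactants) to reach equilibrium.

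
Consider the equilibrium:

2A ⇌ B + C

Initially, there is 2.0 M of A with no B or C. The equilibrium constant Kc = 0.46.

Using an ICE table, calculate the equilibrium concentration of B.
[B] = 0.576 M

ICE: [A] = 2.0 − 2x, [B] = [C] = x.
Kc = x²/(2.0 − 2x)² = 0.46 ⇒ √Kc = x/(2.0 − 2x).
x = √0.46·2.0/(1 + 2√0.46) = 0.67823·2.0/2.3565 = 0.57564.
[B] = x = 0.576 M.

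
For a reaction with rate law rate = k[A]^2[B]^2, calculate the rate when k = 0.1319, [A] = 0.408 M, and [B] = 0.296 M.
0.001924 M/s

rate = k·[A]^2·[B]^2 = 0.1319·(0.408)^2·(0.296)^2 = 0.1319·0.166464·0.087616 = 0.001924 M/s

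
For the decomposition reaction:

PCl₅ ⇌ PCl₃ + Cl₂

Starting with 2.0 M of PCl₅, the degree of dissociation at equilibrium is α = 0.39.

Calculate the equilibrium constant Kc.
K_c = 0.4987

x = α·[A]₀ = 0.39 × 2.0 = 0.78 M dissociated.
At eq: [PCl₅] = 2.0 − 0.78 = 1.22 M; [PCl₃] = [Cl₂] = x = 0.78 M.
Kc = [PCl₃][Cl₂]/[PCl₅] = (0.78)²/1.22 = 0.4987.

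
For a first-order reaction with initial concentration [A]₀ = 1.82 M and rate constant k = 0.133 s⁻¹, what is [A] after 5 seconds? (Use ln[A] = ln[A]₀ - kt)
0.9360 M

ln[A] = ln[A]₀ - k·t = ln(1.82) - (0.133)·(5) = 0.5988 - 0.6650 = -0.0662
[A] = e^(-0.0662) = 0.9360 M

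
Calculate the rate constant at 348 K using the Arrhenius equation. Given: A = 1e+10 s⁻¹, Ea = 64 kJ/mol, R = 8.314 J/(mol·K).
2.47e+00 s⁻¹

k = A·exp(-Ea/(R·T)) = 1e+10·exp(-64000/(8.314·348)) = 1e+10·exp(-22.1203) = 1e+10·2.4733e-10 = 2.47e+00 s⁻¹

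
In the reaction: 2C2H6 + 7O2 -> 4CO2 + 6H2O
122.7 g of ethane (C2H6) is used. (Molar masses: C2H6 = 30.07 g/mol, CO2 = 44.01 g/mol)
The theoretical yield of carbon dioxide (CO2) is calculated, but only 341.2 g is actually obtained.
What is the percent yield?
Moles of C2H6 = 122.7 g ÷ 30.07 g/mol = 4.08048 mol
Mole ratio: 4 mol CO2 / 2 mol C2H6
Moles of CO2 = 4.08048 × (4/2) = 8.16096 mol
Theoretical yield = 8.16096 mol × 44.01 g/mol = 359.16 g
Actual yield = 341.2 g
Percent yield = (341.2 / 359.16) × 100% = 95.0%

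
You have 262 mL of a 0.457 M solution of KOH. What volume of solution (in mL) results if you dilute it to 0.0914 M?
Using M₁V₁ = M₂V₂:
0.457 × 262 = 0.0914 × V₂
V₂ = (0.457 × 262) / 0.0914 = 1310 mL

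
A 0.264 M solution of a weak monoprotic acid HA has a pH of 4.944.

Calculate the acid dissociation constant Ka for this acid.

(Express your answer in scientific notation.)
K_a = 4.90e-10

[H⁺] = 10^(−pH) = 10^(−4.944) = 1.138e-05 M. For HA ⇌ H⁺ + A⁻, Ka = x²/(C − x) = (1.138e-05)²/(0.264 − 1.138e-05) = 4.90e-10.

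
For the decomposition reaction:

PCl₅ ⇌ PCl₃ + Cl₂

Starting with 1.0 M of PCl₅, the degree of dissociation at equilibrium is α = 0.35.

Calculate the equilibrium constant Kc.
K_c = 0.1885

x = α·[A]₀ = 0.35 × 1.0 = 0.35 M dissociated.
At eq: [PCl₅] = 1.0 − 0.35 = 0.65 M; [PCl₃] = [Cl₂] = x = 0.35 M.
Kc = [PCl₃][Cl₂]/[PCl₅] = (0.35)²/0.65 = 0.1885.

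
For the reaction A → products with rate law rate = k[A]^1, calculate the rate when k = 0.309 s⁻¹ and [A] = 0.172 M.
0.05315 M/s

rate = k·[A]^1 = 0.309·(0.172)^1 = 0.309·0.172 = 0.05315 M/s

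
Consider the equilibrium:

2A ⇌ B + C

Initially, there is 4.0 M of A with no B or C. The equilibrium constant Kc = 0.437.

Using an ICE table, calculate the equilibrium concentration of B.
[B] = 1.139 M

ICE: [A] = 4.0 − 2x, [B] = [C] = x.
Kc = x²/(4.0 − 2x)² = 0.437 ⇒ √Kc = x/(4.0 − 2x).
x = √0.437·4.0/(1 + 2√0.437) = 0.66106·4.0/2.3221 = 1.1387.
[B] = x = 1.139 M.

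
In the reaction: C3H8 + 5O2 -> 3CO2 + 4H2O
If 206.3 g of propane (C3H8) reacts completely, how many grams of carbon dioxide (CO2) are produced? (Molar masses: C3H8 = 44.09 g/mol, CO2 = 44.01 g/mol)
Moles of C3H8 = 206.3 g ÷ 44.09 g/mol = 4.67907 mol
Mole ratio: 3 mol CO2 / 1 mol C3H8
Moles of CO2 = 4.67907 × (3/1) = 14.0372 mol
Mass of CO2 = 14.0372 mol × 44.01 g/mol = 617.8 g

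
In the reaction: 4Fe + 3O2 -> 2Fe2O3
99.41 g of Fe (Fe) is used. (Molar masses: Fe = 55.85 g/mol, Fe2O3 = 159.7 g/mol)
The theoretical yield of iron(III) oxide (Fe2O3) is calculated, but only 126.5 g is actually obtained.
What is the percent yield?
Moles of Fe = 99.41 g ÷ 55.85 g/mol = 1.77995 mol
Mole ratio: 2 mol Fe2O3 / 4 mol Fe
Moles of Fe2O3 = 1.77995 × (2/4) = 0.889973 mol
Theoretical yield = 0.889973 mol × 159.7 g/mol = 142.13 g
Actual yield = 126.5 g
Percent yield = (126.5 / 142.13) × 100% = 89.0%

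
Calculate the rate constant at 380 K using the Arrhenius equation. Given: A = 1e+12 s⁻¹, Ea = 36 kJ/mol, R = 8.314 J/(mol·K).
1.13e+07 s⁻¹

k = A·exp(-Ea/(R·T)) = 1e+12·exp(-36000/(8.314·380)) = 1e+12·exp(-11.3949) = 1e+12·1.1253e-05 = 1.13e+07 s⁻¹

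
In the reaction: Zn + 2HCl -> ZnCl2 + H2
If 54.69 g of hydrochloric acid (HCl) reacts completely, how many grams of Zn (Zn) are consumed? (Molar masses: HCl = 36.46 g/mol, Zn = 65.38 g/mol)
Moles of HCl = 54.69 g ÷ 36.46 g/mol = 1.5 mol
Mole ratio: 1 mol Zn / 2 mol HCl
Moles of Zn = 1.5 × (1/2) = 0.75 mol
Mass of Zn = 0.75 mol × 65.38 g/mol = 49.03 g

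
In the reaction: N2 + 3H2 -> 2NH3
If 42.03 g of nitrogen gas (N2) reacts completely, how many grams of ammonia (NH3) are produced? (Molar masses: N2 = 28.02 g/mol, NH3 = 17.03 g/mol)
Moles of N2 = 42.03 g ÷ 28.02 g/mol = 1.5 mol
Mole ratio: 2 mol NH3 / 1 mol N2
Moles of NH3 = 1.5 × (2/1) = 3 mol
Mass of NH3 = 3 mol × 17.03 g/mol = 51.09 g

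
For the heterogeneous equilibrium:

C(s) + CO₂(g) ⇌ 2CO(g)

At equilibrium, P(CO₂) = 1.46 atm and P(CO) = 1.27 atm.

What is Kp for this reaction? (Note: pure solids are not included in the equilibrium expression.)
K_p = 1.105

Solid C is excluded.
Kp = P(CO)²/P(CO₂) = (1.27)²/1.46 = 1.613/1.46 = 1.105.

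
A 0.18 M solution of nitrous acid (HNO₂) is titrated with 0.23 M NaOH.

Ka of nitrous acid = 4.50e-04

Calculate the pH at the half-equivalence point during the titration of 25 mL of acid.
pH = pKa = 3.35

At the half-equivalence point, [HA] = [A⁻], so by Henderson–Hasselbalch pH = pKa + log(1) = pKa.
pKa = −log(4.50e-04) = 3.35.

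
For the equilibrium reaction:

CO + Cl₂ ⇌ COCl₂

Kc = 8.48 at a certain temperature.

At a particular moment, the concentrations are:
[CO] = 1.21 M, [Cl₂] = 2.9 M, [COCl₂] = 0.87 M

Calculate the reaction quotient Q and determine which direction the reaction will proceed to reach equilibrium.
Q = 0.248, Q < K, reaction proceeds forward (toward products)

Q = ([COCl₂]) / ([CO] × [Cl₂])
  = ((0.87)) / ((1.21)·(2.9)) = 0.87/3.509 = 0.2479
Since Q = 0.2479 < Kc = 8.48, the reaction proceeds forward (toward products) to reach equilibrium.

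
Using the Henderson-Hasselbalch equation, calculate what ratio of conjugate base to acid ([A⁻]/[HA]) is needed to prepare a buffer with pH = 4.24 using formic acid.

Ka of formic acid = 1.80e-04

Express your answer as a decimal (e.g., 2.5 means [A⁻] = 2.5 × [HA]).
[A⁻]/[HA] = 3.128

pKa = −log(1.80e-04) = 3.7447. pH = pKa + log([A⁻]/[HA]). 4.24 = 3.7447 + log(ratio). log(ratio) = 4.24 − 3.7447 = 0.4953. ratio = 10^(0.4953) = 3.128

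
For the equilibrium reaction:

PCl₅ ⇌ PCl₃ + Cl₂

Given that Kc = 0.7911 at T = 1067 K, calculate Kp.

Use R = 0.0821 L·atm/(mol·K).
K_p = 69.3009

Δn = (moles gaseous products) − (moles gaseous reactants) = 1
T = 1067 K; RT = 0.0821 × 1067 = 87.6007
Kp = Kc·(RT)^Δn = 0.7911 × (87.6007)^1 = 0.7911 × 87.6007 = 69.3009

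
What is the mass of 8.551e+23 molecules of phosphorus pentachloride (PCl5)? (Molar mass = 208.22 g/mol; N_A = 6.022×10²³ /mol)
Moles = 8.551e+23 ÷ 6.022×10²³ = 1.41996 mol
Mass = 1.41996 mol × 208.22 g/mol = 295.7 g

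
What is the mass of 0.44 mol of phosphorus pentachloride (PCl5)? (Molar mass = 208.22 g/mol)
Mass = 0.44 mol × 208.22 g/mol = 91.62 g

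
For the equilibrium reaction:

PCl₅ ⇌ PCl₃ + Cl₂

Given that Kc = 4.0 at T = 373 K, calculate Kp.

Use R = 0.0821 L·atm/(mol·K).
K_p = 122.4932

Δn = (moles gaseous products) − (moles gaseous reactants) = 1
T = 373 K; RT = 0.0821 × 373 = 30.6233
Kp = Kc·(RT)^Δn = 4.0 × (30.6233)^1 = 4.0 × 30.6233 = 122.4932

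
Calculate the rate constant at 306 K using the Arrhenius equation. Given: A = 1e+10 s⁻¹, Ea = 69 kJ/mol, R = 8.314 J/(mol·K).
1.66e-02 s⁻¹

k = A·exp(-Ea/(R·T)) = 1e+10·exp(-69000/(8.314·306)) = 1e+10·exp(-27.1217) = 1e+10·1.6641e-12 = 1.66e-02 s⁻¹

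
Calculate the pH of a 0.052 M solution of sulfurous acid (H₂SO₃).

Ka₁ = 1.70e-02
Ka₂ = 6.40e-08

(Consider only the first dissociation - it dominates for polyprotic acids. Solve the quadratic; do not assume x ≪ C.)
pH = 1.65

x² + Ka₁·x − Ka₁·C = 0 with Ka₁ = 1.70e-02, C = 0.052.
x = (−Ka₁ + √(Ka₁² + 4·Ka₁·C))/2 = 2.2423e-02 M, so pH = 1.65.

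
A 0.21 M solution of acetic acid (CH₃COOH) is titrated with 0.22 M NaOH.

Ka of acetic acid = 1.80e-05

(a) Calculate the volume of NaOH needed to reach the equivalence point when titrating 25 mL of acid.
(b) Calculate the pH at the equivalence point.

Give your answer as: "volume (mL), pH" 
V = 23.9 mL, pH = 8.89

(a) At equivalence: moles acid = moles base.
moles acid = 0.21 × 0.025 = 0.00525 mol; V_NaOH = 0.00525/0.22 = 0.02386 L = 23.9 mL.
(b) At equivalence, all acid → conjugate base A⁻ at [A⁻] = 0.00525/0.04886 = 0.1074 M.
Kb = Kw/Ka = 1.0e-14/1.80e-05 = 5.556e-10; [OH⁻] = √(Kb·[A⁻]) = 7.726e-06; pOH = 5.11; pH = 14 − pOH = 8.89.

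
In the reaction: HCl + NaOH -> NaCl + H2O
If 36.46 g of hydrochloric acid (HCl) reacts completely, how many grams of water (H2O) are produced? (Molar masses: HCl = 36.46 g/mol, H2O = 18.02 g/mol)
Moles of HCl = 36.46 g ÷ 36.46 g/mol = 1 mol
Mole ratio: 1 mol H2O / 1 mol HCl
Moles of H2O = 1 × (1/1) = 1 mol
Mass of H2O = 1 mol × 18.02 g/mol = 18.02 g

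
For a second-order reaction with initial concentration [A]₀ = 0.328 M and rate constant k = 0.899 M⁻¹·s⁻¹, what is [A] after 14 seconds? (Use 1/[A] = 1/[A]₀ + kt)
0.0640 M

1/[A] = 1/[A]₀ + k·t = 1/0.328 + (0.899)·(14) = 3.0488 + 12.5860 = 15.6348
[A] = 1/15.6348 = 0.0640 M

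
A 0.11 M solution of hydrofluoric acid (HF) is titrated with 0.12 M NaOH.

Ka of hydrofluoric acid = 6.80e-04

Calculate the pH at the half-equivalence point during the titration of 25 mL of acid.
pH = pKa = 3.17

At the half-equivalence point, [HA] = [A⁻], so by Henderson–Hasselbalch pH = pKa + log(1) = pKa.
pKa = −log(6.80e-04) = 3.17.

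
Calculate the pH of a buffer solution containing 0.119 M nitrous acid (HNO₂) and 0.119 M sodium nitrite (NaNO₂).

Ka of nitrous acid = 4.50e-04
pH = 3.35

pKa = -log(4.50e-04) = 3.35. pH = pKa + log([A⁻]/[HA]) = 3.35 + log(0.119/0.119)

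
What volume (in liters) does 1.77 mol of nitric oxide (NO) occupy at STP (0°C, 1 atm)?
At STP, 1 mol of gas occupies 22.4 L
Volume = 1.77 mol × 22.4 L/mol = 39.65 L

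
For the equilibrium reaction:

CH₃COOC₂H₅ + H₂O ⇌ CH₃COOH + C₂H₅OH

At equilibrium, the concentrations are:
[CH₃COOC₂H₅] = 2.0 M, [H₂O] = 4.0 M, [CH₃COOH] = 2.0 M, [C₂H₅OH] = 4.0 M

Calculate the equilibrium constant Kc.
K_c = 1.0000

Kc = ([CH₃COOH] × [C₂H₅OH]) / ([CH₃COOC₂H₅] × [H₂O])
   = ((2.0)·(4.0)) / ((2.0)·(4.0))
   = 8 / 8 = 1.0000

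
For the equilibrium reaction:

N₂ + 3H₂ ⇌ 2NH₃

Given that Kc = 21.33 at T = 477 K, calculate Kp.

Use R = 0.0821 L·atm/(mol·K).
K_p = 0.0139

Δn = (moles gaseous products) − (moles gaseous reactants) = -2
T = 477 K; RT = 0.0821 × 477 = 39.1617
Kp = Kc·(RT)^Δn = 21.33 × (39.1617)^-2 = 21.33 × 0.000652044 = 0.0139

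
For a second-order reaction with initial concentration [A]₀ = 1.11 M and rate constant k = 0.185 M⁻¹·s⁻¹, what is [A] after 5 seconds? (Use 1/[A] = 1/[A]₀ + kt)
0.5477 M

1/[A] = 1/[A]₀ + k·t = 1/1.11 + (0.185)·(5) = 0.9009 + 0.9250 = 1.8259
[A] = 1/1.8259 = 0.5477 M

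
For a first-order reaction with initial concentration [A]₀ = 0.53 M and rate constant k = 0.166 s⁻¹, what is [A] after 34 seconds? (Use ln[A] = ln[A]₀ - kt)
0.0019 M

ln[A] = ln[A]₀ - k·t = ln(0.53) - (0.166)·(34) = -0.6349 - 5.6440 = -6.2789
[A] = e^(-6.2789) = 0.0019 M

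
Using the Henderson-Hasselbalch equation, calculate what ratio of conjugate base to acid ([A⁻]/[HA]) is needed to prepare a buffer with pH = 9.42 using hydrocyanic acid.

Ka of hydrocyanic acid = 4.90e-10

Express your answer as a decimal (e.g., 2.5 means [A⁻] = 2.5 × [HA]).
[A⁻]/[HA] = 1.289

pKa = −log(4.90e-10) = 9.3098. pH = pKa + log([A⁻]/[HA]). 9.42 = 9.3098 + log(ratio). log(ratio) = 9.42 − 9.3098 = 0.1102. ratio = 10^(0.1102) = 1.289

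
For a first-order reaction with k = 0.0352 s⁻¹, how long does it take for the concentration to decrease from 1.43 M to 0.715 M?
19.69 s

From ln[A] = ln[A]₀ - k·t: t = ln([A]₀/[A])/k = ln(1.43/0.715)/0.0352 = ln(2.0000)/0.0352 = 0.6931/0.0352 = 19.69 s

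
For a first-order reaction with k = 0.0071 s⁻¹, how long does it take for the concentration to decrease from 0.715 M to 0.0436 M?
393.98 s

From ln[A] = ln[A]₀ - k·t: t = ln([A]₀/[A])/k = ln(0.715/0.0436)/0.0071 = ln(16.3991)/0.0071 = 2.7972/0.0071 = 393.98 s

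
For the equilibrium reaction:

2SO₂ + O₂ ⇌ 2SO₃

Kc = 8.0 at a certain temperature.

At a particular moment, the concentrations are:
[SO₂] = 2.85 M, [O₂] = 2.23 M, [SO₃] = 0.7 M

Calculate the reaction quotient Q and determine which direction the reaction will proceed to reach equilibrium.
Q = 0.027, Q < K, reaction proceeds forward (toward products)

Q = ([SO₃]^2) / ([SO₂]^2 × [O₂])
  = ((0.7)^2) / ((2.85)^2·(2.23)) = 0.49/18.113 = 0.02705
Since Q = 0.02705 < Kc = 8.0, the reaction proceeds forward (toward products) to reach equilibrium.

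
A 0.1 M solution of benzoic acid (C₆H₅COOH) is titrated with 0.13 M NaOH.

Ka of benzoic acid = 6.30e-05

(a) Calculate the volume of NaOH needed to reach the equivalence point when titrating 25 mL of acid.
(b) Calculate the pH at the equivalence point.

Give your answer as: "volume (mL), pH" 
V = 19.2 mL, pH = 8.48

(a) At equivalence: moles acid = moles base.
moles acid = 0.1 × 0.025 = 0.0025 mol; V_NaOH = 0.0025/0.13 = 0.01923 L = 19.2 mL.
(b) At equivalence, all acid → conjugate base A⁻ at [A⁻] = 0.0025/0.04423 = 0.05652 M.
Kb = Kw/Ka = 1.0e-14/6.30e-05 = 1.587e-10; [OH⁻] = √(Kb·[A⁻]) = 2.995e-06; pOH = 5.52; pH = 14 − pOH = 8.48.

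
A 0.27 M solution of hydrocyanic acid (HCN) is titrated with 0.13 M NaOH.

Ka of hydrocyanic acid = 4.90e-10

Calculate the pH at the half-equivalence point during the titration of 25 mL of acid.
pH = pKa = 9.31

At the half-equivalence point, [HA] = [A⁻], so by Henderson–Hasselbalch pH = pKa + log(1) = pKa.
pKa = −log(4.90e-10) = 9.31.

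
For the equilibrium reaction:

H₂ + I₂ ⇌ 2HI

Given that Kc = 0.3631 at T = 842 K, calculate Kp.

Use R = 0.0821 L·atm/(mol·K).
K_p = 0.3631

Δn = (moles gaseous products) − (moles gaseous reactants) = 0
T = 842 K; RT = 0.0821 × 842 = 69.1282
Kp = Kc·(RT)^Δn = 0.3631 × (69.1282)^0 = 0.3631 × 1 = 0.3631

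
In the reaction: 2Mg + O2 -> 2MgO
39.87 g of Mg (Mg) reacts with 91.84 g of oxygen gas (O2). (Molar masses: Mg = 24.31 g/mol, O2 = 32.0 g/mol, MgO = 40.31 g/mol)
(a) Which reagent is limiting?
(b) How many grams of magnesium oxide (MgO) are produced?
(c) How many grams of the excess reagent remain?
(a) Mg, (b) 66.11 g, (c) 65.6 g

Moles of Mg = 39.87 g ÷ 24.31 g/mol = 1.64007 mol
Moles of O2 = 91.84 g ÷ 32.0 g/mol = 2.87 mol
Moles ÷ coefficient: Mg: 1.64007/2 = 0.82, O2: 2.87/1 = 2.87
(a) Mg has the smaller value, so Mg is the limiting reagent.
(b) Moles of MgO = 1.64007 mol Mg × (2/2) = 1.64007 mol; mass = 1.64007 mol × 40.31 g/mol = 66.11 g
(c) O2 consumed = 1.64007 × (1/2) = 0.820033 mol; remaining = 2.87 − 0.820033 = 2.04997 mol; mass = 2.04997 mol × 32.0 g/mol = 65.6 g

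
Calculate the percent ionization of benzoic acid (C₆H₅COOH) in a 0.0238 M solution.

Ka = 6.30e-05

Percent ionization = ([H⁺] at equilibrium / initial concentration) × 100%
Percent ionization = 5.01%

Let x = [H⁺]. Ka = x²/(C - x) ⇒ x² + (6.30e-05)x - (6.30e-05)(0.0238) = 0. x = 1.1934e-03. Percent = (1.1934e-03/0.0238) × 100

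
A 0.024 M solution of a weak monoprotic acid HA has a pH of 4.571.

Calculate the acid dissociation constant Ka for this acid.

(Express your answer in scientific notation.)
K_a = 3.01e-08

[H⁺] = 10^(−pH) = 10^(−4.571) = 2.685e-05 M. For HA ⇌ H⁺ + A⁻, Ka = x²/(C − x) = (2.685e-05)²/(0.024 − 2.685e-05) = 3.01e-08.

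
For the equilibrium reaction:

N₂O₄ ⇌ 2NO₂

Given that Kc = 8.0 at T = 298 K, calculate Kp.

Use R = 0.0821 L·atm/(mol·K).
K_p = 195.7264

Δn = (moles gaseous products) − (moles gaseous reactants) = 1
T = 298 K; RT = 0.0821 × 298 = 24.4658
Kp = Kc·(RT)^Δn = 8.0 × (24.4658)^1 = 8.0 × 24.4658 = 195.7264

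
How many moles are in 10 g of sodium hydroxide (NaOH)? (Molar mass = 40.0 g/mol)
Moles = 10 g ÷ 40.0 g/mol = 0.25 mol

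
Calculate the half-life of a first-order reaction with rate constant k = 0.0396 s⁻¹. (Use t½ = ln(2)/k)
17.50 s

t½ = ln(2)/k = 0.6931/0.0396 = 17.50 s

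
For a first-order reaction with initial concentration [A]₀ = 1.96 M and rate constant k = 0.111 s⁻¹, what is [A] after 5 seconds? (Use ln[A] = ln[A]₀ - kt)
1.1252 M

ln[A] = ln[A]₀ - k·t = ln(1.96) - (0.111)·(5) = 0.6729 - 0.5550 = 0.1179
[A] = e^(0.1179) = 1.1252 M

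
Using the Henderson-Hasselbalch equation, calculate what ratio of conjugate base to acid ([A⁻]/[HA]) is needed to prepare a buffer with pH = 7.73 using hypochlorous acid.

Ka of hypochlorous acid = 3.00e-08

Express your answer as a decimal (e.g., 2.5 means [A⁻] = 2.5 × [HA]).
[A⁻]/[HA] = 1.611

pKa = −log(3.00e-08) = 7.5229. pH = pKa + log([A⁻]/[HA]). 7.73 = 7.5229 + log(ratio). log(ratio) = 7.73 − 7.5229 = 0.2071. ratio = 10^(0.2071) = 1.611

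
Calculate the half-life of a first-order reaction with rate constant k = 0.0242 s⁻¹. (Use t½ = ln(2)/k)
28.64 s

t½ = ln(2)/k = 0.6931/0.0242 = 28.64 s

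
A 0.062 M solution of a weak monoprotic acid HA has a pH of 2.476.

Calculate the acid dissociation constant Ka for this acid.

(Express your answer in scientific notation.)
K_a = 1.90e-04

[H⁺] = 10^(−pH) = 10^(−2.476) = 3.342e-03 M. For HA ⇌ H⁺ + A⁻, Ka = x²/(C − x) = (3.342e-03)²/(0.062 − 3.342e-03) = 1.90e-04.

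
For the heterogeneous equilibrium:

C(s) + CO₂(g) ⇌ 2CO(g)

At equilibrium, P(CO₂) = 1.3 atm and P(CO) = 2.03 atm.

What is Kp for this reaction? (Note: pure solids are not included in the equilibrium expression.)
K_p = 3.170

Solid C is excluded.
Kp = P(CO)²/P(CO₂) = (2.03)²/1.3 = 4.121/1.3 = 3.170.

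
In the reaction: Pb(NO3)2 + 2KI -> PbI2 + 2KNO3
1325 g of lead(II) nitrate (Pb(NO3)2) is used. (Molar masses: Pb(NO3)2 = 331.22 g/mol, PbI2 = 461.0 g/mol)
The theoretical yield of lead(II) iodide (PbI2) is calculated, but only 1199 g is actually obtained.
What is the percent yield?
Moles of Pb(NO3)2 = 1325 g ÷ 331.22 g/mol = 4.00036 mol
Mole ratio: 1 mol PbI2 / 1 mol Pb(NO3)2
Moles of PbI2 = 4.00036 × (1/1) = 4.00036 mol
Theoretical yield = 4.00036 mol × 461.0 g/mol = 1844.2 g
Actual yield = 1199 g
Percent yield = (1199 / 1844.2) × 100% = 65.0%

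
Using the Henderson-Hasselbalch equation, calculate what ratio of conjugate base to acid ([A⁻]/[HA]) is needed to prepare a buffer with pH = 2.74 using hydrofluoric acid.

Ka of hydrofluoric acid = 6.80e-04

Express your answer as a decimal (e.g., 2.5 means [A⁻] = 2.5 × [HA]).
[A⁻]/[HA] = 0.374

pKa = −log(6.80e-04) = 3.1675. pH = pKa + log([A⁻]/[HA]). 2.74 = 3.1675 + log(ratio). log(ratio) = 2.74 − 3.1675 = -0.4275. ratio = 10^(-0.4275) = 0.374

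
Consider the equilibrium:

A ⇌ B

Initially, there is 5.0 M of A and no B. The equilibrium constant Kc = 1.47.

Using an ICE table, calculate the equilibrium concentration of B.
[B] = 2.976 M

ICE: [A] = 5.0 − x, [B] = x.
Kc = x/(5.0 − x) = 1.47 ⇒ x = 1.47·5.0/(1 + 1.47) = 7.35/2.47 = 2.976.
[B] = x = 2.976 M.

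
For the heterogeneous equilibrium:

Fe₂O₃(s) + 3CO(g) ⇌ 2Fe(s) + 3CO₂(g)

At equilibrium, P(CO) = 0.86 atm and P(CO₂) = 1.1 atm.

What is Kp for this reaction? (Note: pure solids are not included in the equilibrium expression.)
K_p = 2.093

Solids (Fe₂O₃, Fe) are excluded.
Kp = P(CO₂)³/P(CO)³ = (1.1)³/(0.86)³ = 1.331/0.6361 = 2.093.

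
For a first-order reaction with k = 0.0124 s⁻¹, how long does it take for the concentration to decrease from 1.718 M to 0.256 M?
153.53 s

From ln[A] = ln[A]₀ - k·t: t = ln([A]₀/[A])/k = ln(1.718/0.256)/0.0124 = ln(6.7109)/0.0124 = 1.9037/0.0124 = 153.53 s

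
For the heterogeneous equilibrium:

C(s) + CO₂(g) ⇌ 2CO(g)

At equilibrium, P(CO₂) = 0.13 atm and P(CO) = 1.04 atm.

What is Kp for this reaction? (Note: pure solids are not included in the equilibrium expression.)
K_p = 8.320

Solid C is excluded.
Kp = P(CO)²/P(CO₂) = (1.04)²/0.13 = 1.082/0.13 = 8.320.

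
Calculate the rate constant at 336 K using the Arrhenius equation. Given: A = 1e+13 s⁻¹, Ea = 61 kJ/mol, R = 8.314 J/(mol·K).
3.29e+03 s⁻¹

k = A·exp(-Ea/(R·T)) = 1e+13·exp(-61000/(8.314·336)) = 1e+13·exp(-21.8364) = 1e+13·3.2854e-10 = 3.29e+03 s⁻¹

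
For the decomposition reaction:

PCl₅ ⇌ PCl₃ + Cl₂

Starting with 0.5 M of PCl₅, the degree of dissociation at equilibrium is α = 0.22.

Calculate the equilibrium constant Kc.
K_c = 0.0310

x = α·[A]₀ = 0.22 × 0.5 = 0.11 M dissociated.
At eq: [PCl₅] = 0.5 − 0.11 = 0.39 M; [PCl₃] = [Cl₂] = x = 0.11 M.
Kc = [PCl₃][Cl₂]/[PCl₅] = (0.11)²/0.39 = 0.03103.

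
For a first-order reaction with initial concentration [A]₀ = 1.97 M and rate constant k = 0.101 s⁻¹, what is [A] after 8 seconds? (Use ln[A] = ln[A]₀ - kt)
0.8781 M

ln[A] = ln[A]₀ - k·t = ln(1.97) - (0.101)·(8) = 0.6780 - 0.8080 = -0.1300
[A] = e^(-0.1300) = 0.8781 M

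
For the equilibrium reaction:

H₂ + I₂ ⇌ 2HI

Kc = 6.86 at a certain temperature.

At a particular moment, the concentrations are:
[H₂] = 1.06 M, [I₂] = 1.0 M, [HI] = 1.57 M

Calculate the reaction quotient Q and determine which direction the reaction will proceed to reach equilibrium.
Q = 2.325, Q < K, reaction proceeds forward (toward products)

Q = ([HI]^2) / ([H₂] × [I₂])
  = ((1.57)^2) / ((1.06)·(1.0)) = 2.4649/1.06 = 2.325
Since Q = 2.325 < Kc = 6.86, the reaction proceeds forward (toward products) to reach equilibrium.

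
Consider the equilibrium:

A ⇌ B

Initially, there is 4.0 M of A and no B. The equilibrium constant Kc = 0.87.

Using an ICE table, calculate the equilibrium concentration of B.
[B] = 1.861 M

ICE: [A] = 4.0 − x, [B] = x.
Kc = x/(4.0 − x) = 0.87 ⇒ x = 0.87·4.0/(1 + 0.87) = 3.48/1.87 = 1.861.
[B] = x = 1.861 M.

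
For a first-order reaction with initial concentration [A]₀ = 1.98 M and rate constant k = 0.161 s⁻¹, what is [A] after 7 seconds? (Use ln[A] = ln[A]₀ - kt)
0.6415 M

ln[A] = ln[A]₀ - k·t = ln(1.98) - (0.161)·(7) = 0.6831 - 1.1270 = -0.4439
[A] = e^(-0.4439) = 0.6415 M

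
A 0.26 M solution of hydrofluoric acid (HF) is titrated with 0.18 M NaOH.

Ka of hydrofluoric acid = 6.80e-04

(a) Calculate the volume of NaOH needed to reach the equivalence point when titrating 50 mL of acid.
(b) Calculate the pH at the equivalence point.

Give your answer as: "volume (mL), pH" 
V = 72.2 mL, pH = 8.10

(a) At equivalence: moles acid = moles base.
moles acid = 0.26 × 0.05 = 0.013 mol; V_NaOH = 0.013/0.18 = 0.07222 L = 72.2 mL.
(b) At equivalence, all acid → conjugate base A⁻ at [A⁻] = 0.013/0.1222 = 0.1064 M.
Kb = Kw/Ka = 1.0e-14/6.80e-04 = 1.471e-11; [OH⁻] = √(Kb·[A⁻]) = 1.251e-06; pOH = 5.90; pH = 14 − pOH = 8.10.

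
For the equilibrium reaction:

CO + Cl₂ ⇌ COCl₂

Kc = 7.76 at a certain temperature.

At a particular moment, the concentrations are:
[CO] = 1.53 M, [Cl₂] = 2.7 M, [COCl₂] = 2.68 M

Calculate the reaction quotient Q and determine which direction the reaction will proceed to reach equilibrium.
Q = 0.649, Q < K, reaction proceeds forward (toward products)

Q = ([COCl₂]) / ([CO] × [Cl₂])
  = ((2.68)) / ((1.53)·(2.7)) = 2.68/4.131 = 0.6488
Since Q = 0.6488 < Kc = 7.76, the reaction proceeds forward (toward products) to reach equilibrium.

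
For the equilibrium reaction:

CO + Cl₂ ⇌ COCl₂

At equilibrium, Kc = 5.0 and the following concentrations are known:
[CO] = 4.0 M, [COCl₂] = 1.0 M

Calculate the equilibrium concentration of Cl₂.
[Cl₂] = 0.0500 M

Kc = ([COCl₂]) / ([CO] × [Cl₂]) = 5.0
[Cl₂]^1 = (product terms)/(Kc · other reactant terms) = 1 / (5.0 · 4) = 0.05
[Cl₂] = 0.0500 M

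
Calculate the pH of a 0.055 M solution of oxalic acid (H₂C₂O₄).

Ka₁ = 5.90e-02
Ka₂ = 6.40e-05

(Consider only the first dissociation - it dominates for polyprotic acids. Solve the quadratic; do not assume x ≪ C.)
pH = 1.46

x² + Ka₁·x − Ka₁·C = 0 with Ka₁ = 5.90e-02, C = 0.055.
x = (−Ka₁ + √(Ka₁² + 4·Ka₁·C))/2 = 3.4650e-02 M, so pH = 1.46.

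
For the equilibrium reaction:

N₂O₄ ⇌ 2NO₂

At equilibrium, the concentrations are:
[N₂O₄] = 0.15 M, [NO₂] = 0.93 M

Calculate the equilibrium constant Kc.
K_c = 5.7660

Kc = ([NO₂]^2) / ([N₂O₄])
   = ((0.93)^2) / ((0.15))
   = 0.8649 / 0.15 = 5.7660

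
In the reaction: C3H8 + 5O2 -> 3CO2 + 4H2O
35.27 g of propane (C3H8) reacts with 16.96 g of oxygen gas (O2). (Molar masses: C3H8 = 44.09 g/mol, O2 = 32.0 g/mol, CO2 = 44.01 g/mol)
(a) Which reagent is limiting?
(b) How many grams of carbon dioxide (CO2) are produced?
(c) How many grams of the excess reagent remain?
(a) O2, (b) 14 g, (c) 30.6 g

Moles of C3H8 = 35.27 g ÷ 44.09 g/mol = 0.799955 mol
Moles of O2 = 16.96 g ÷ 32.0 g/mol = 0.53 mol
Moles ÷ coefficient: C3H8: 0.799955/1 = 0.8, O2: 0.53/5 = 0.106
(a) O2 has the smaller value, so O2 is the limiting reagent.
(b) Moles of CO2 = 0.53 mol O2 × (3/5) = 0.318 mol; mass = 0.318 mol × 44.01 g/mol = 14 g
(c) C3H8 consumed = 0.53 × (1/5) = 0.106 mol; remaining = 0.799955 − 0.106 = 0.693955 mol; mass = 0.693955 mol × 44.09 g/mol = 30.6 g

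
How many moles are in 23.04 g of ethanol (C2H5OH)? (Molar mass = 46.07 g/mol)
Moles = 23.04 g ÷ 46.07 g/mol = 0.5001 mol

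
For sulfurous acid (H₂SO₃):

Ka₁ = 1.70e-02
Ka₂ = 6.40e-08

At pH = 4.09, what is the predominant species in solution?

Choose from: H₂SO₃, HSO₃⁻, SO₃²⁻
HSO₃⁻

pKa1 = 1.77, pKa2 = 7.19. Each pKa is the crossover between adjacent species; pH = 4.09 lies in the region where HSO₃⁻ predominates.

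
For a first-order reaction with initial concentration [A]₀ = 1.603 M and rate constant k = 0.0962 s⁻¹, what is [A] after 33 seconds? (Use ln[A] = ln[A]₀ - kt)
0.0670 M

ln[A] = ln[A]₀ - k·t = ln(1.603) - (0.0962)·(33) = 0.4719 - 3.1746 = -2.7027
[A] = e^(-2.7027) = 0.0670 M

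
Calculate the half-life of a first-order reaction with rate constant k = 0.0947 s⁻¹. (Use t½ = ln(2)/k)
7.32 s

t½ = ln(2)/k = 0.6931/0.0947 = 7.32 s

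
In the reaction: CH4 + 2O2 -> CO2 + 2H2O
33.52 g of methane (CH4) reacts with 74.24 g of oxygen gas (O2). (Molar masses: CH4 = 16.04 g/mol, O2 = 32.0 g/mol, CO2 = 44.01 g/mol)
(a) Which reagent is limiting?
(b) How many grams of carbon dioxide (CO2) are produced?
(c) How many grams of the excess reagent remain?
(a) O2, (b) 51.05 g, (c) 14.91 g

Moles of CH4 = 33.52 g ÷ 16.04 g/mol = 2.08978 mol
Moles of O2 = 74.24 g ÷ 32.0 g/mol = 2.32 mol
Moles ÷ coefficient: CH4: 2.08978/1 = 2.09, O2: 2.32/2 = 1.16
(a) O2 has the smaller value, so O2 is the limiting reagent.
(b) Moles of CO2 = 2.32 mol O2 × (1/2) = 1.16 mol; mass = 1.16 mol × 44.01 g/mol = 51.05 g
(c) CH4 consumed = 2.32 × (1/2) = 1.16 mol; remaining = 2.08978 − 1.16 = 0.929776 mol; mass = 0.929776 mol × 16.04 g/mol = 14.91 g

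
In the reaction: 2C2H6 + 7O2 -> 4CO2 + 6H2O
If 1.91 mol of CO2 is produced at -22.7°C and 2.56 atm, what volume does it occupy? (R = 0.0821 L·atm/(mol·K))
T = -22.7°C + 273.15 = 250.45 K
V = nRT/P = (1.91 × 0.0821 × 250.45) / 2.56
V = 15.34 L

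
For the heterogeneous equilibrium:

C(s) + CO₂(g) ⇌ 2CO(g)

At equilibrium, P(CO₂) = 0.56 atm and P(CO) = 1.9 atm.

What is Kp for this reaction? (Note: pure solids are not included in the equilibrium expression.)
K_p = 6.446

Solid C is excluded.
Kp = P(CO)²/P(CO₂) = (1.9)²/0.56 = 3.61/0.56 = 6.446.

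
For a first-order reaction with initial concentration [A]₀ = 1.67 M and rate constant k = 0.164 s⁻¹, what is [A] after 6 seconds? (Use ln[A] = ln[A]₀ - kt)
0.6243 M

ln[A] = ln[A]₀ - k·t = ln(1.67) - (0.164)·(6) = 0.5128 - 0.9840 = -0.4712
[A] = e^(-0.4712) = 0.6243 M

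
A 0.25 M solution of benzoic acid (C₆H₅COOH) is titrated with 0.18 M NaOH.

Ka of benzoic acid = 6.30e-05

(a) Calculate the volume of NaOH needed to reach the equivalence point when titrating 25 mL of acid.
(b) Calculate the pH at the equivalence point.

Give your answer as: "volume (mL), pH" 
V = 34.7 mL, pH = 8.61

(a) At equivalence: moles acid = moles base.
moles acid = 0.25 × 0.025 = 0.00625 mol; V_NaOH = 0.00625/0.18 = 0.03472 L = 34.7 mL.
(b) At equivalence, all acid → conjugate base A⁻ at [A⁻] = 0.00625/0.05972 = 0.1047 M.
Kb = Kw/Ka = 1.0e-14/6.30e-05 = 1.587e-10; [OH⁻] = √(Kb·[A⁻]) = 4.076e-06; pOH = 5.39; pH = 14 − pOH = 8.61.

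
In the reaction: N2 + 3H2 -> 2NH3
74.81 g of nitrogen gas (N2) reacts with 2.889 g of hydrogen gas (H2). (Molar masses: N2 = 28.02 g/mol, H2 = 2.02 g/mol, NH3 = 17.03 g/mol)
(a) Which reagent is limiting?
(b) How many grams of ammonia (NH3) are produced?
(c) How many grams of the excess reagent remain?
(a) H2, (b) 16.24 g, (c) 61.45 g

Moles of N2 = 74.81 g ÷ 28.02 g/mol = 2.66988 mol
Moles of H2 = 2.889 g ÷ 2.02 g/mol = 1.4302 mol
Moles ÷ coefficient: N2: 2.66988/1 = 2.67, H2: 1.4302/3 = 0.4767
(a) H2 has the smaller value, so H2 is the limiting reagent.
(b) Moles of NH3 = 1.4302 mol H2 × (2/3) = 0.953465 mol; mass = 0.953465 mol × 17.03 g/mol = 16.24 g
(c) N2 consumed = 1.4302 × (1/3) = 0.476733 mol; remaining = 2.66988 − 0.476733 = 2.19315 mol; mass = 2.19315 mol × 28.02 g/mol = 61.45 g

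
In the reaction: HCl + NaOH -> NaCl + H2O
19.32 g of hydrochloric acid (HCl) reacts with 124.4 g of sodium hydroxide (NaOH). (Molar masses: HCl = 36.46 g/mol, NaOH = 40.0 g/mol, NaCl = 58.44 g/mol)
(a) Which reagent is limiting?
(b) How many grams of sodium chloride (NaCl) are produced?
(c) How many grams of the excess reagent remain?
(a) HCl, (b) 30.97 g, (c) 103.2 g

Moles of HCl = 19.32 g ÷ 36.46 g/mol = 0.529896 mol
Moles of NaOH = 124.4 g ÷ 40.0 g/mol = 3.11 mol
Moles ÷ coefficient: HCl: 0.529896/1 = 0.5299, NaOH: 3.11/1 = 3.11
(a) HCl has the smaller value, so HCl is the limiting reagent.
(b) Moles of NaCl = 0.529896 mol HCl × (1/1) = 0.529896 mol; mass = 0.529896 mol × 58.44 g/mol = 30.97 g
(c) NaOH consumed = 0.529896 × (1/1) = 0.529896 mol; remaining = 3.11 − 0.529896 = 2.5801 mol; mass = 2.5801 mol × 40.0 g/mol = 103.2 g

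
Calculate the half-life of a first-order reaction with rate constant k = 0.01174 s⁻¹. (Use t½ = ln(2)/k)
59.04 s

t½ = ln(2)/k = 0.6931/0.01174 = 59.04 s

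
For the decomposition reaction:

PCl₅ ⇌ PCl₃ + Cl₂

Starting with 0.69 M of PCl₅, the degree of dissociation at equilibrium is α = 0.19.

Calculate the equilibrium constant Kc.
K_c = 0.0308

x = α·[A]₀ = 0.19 × 0.69 = 0.1311 M dissociated.
At eq: [PCl₅] = 0.69 − 0.1311 = 0.5589 M; [PCl₃] = [Cl₂] = x = 0.1311 M.
Kc = [PCl₃][Cl₂]/[PCl₅] = (0.1311)²/0.5589 = 0.03075.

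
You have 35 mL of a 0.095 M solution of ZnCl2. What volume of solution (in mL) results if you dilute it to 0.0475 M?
Using M₁V₁ = M₂V₂:
0.095 × 35 = 0.0475 × V₂
V₂ = (0.095 × 35) / 0.0475 = 70 mL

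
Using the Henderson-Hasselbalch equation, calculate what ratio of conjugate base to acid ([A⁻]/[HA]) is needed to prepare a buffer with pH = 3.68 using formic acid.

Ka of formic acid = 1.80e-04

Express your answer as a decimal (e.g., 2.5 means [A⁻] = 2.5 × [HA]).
[A⁻]/[HA] = 0.862

pKa = −log(1.80e-04) = 3.7447. pH = pKa + log([A⁻]/[HA]). 3.68 = 3.7447 + log(ratio). log(ratio) = 3.68 − 3.7447 = -0.0647. ratio = 10^(-0.0647) = 0.862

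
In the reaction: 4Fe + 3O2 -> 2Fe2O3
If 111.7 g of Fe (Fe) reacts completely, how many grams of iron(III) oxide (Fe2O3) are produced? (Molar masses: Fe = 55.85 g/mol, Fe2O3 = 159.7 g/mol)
Moles of Fe = 111.7 g ÷ 55.85 g/mol = 2 mol
Mole ratio: 2 mol Fe2O3 / 4 mol Fe
Moles of Fe2O3 = 2 × (2/4) = 1 mol
Mass of Fe2O3 = 1 mol × 159.7 g/mol = 159.7 g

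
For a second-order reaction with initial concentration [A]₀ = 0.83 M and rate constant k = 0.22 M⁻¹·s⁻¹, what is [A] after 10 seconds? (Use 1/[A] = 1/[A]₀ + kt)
0.2937 M

1/[A] = 1/[A]₀ + k·t = 1/0.83 + (0.22)·(10) = 1.2048 + 2.2000 = 3.4048
[A] = 1/3.4048 = 0.2937 M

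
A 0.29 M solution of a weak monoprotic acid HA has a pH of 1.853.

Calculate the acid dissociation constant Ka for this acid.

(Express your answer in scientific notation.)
K_a = 7.13e-04

[H⁺] = 10^(−pH) = 10^(−1.853) = 1.403e-02 M. For HA ⇌ H⁺ + A⁻, Ka = x²/(C − x) = (1.403e-02)²/(0.29 − 1.403e-02) = 7.13e-04.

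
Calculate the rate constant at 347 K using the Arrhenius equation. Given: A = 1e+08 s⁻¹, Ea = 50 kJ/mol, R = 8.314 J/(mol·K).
2.97e+00 s⁻¹

k = A·exp(-Ea/(R·T)) = 1e+08·exp(-50000/(8.314·347)) = 1e+08·exp(-17.3313) = 1e+08·2.9725e-08 = 2.97e+00 s⁻¹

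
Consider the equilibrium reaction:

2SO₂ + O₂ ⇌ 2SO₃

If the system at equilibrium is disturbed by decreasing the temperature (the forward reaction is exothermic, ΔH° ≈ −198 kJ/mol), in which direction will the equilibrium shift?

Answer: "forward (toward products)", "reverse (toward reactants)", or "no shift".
forward (toward products)

Apply Le Chatelier's principle: system shifts to counteract the change.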